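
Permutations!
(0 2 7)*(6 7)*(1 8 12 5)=[2, 8, 6, 3, 4, 1, 7, 0, 12, 9, 10, 11, 5]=(0 2 6 7)(1 8 12 5)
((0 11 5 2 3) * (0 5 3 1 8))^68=(0 1 5 11 8 2 3)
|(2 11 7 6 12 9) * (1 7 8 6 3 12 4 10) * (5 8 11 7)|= |(1 5 8 6 4 10)(2 7 3 12 9)|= 30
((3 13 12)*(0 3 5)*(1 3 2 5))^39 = (1 12 13 3)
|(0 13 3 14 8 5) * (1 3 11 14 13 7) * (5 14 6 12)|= |(0 7 1 3 13 11 6 12 5)(8 14)|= 18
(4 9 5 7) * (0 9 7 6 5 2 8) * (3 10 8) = (0 9 2 3 10 8)(4 7)(5 6) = [9, 1, 3, 10, 7, 6, 5, 4, 0, 2, 8]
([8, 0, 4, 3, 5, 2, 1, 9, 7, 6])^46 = [6, 9, 4, 3, 5, 2, 7, 0, 1, 8]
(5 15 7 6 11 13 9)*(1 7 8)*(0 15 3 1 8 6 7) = (0 15 6 11 13 9 5 3 1) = [15, 0, 2, 1, 4, 3, 11, 7, 8, 5, 10, 13, 12, 9, 14, 6]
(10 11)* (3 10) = (3 10 11) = [0, 1, 2, 10, 4, 5, 6, 7, 8, 9, 11, 3]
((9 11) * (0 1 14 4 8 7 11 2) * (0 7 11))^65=(0 14 8 9 7 1 4 11 2)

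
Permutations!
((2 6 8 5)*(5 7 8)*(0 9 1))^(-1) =((0 9 1)(2 6 5)(7 8))^(-1) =(0 1 9)(2 5 6)(7 8)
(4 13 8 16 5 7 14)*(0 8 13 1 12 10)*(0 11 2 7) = (0 8 16 5)(1 12 10 11 2 7 14 4) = [8, 12, 7, 3, 1, 0, 6, 14, 16, 9, 11, 2, 10, 13, 4, 15, 5]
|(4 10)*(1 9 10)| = 4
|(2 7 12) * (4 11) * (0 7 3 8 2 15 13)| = 30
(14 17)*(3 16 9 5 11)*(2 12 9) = (2 12 9 5 11 3 16)(14 17) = [0, 1, 12, 16, 4, 11, 6, 7, 8, 5, 10, 3, 9, 13, 17, 15, 2, 14]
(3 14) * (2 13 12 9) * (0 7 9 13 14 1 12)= [7, 12, 14, 1, 4, 5, 6, 9, 8, 2, 10, 11, 13, 0, 3]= (0 7 9 2 14 3 1 12 13)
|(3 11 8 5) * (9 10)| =4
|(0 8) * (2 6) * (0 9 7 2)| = 6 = |(0 8 9 7 2 6)|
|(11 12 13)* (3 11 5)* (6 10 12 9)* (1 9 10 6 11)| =|(1 9 11 10 12 13 5 3)| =8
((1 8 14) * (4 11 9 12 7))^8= ((1 8 14)(4 11 9 12 7))^8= (1 14 8)(4 12 11 7 9)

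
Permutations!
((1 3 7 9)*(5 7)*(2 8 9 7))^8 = (1 5 8)(2 9 3)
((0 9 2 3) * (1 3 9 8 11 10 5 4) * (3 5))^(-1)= ((0 8 11 10 3)(1 5 4)(2 9))^(-1)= (0 3 10 11 8)(1 4 5)(2 9)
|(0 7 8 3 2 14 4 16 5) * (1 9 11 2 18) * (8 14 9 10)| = 30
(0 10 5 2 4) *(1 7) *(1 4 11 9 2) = (0 10 5 1 7 4)(2 11 9) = [10, 7, 11, 3, 0, 1, 6, 4, 8, 2, 5, 9]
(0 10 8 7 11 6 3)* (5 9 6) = (0 10 8 7 11 5 9 6 3) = [10, 1, 2, 0, 4, 9, 3, 11, 7, 6, 8, 5]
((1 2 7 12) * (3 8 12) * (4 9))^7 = (1 2 7 3 8 12)(4 9)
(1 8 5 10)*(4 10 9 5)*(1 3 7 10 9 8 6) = (1 6)(3 7 10)(4 9 5 8) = [0, 6, 2, 7, 9, 8, 1, 10, 4, 5, 3]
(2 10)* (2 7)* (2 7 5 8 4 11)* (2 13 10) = (4 11 13 10 5 8) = [0, 1, 2, 3, 11, 8, 6, 7, 4, 9, 5, 13, 12, 10]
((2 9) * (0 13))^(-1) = ((0 13)(2 9))^(-1) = (0 13)(2 9)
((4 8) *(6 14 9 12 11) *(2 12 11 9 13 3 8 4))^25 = (2 3 14 11 12 8 13 6 9)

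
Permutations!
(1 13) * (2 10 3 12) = (1 13)(2 10 3 12) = [0, 13, 10, 12, 4, 5, 6, 7, 8, 9, 3, 11, 2, 1]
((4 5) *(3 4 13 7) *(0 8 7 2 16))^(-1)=(0 16 2 13 5 4 3 7 8)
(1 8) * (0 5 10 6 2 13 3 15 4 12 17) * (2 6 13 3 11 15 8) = [5, 2, 3, 8, 12, 10, 6, 7, 1, 9, 13, 15, 17, 11, 14, 4, 16, 0] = (0 5 10 13 11 15 4 12 17)(1 2 3 8)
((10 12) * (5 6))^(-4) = ((5 6)(10 12))^(-4) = (12)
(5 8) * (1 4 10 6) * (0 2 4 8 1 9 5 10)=[2, 8, 4, 3, 0, 1, 9, 7, 10, 5, 6]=(0 2 4)(1 8 10 6 9 5)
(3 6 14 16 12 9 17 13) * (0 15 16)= (0 15 16 12 9 17 13 3 6 14)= [15, 1, 2, 6, 4, 5, 14, 7, 8, 17, 10, 11, 9, 3, 0, 16, 12, 13]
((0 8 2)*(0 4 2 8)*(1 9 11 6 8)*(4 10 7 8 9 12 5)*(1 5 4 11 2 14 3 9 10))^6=((1 12 4 14 3 9 2)(5 11 6 10 7 8))^6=(1 2 9 3 14 4 12)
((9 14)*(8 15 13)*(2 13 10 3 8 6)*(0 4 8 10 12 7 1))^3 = ((0 4 8 15 12 7 1)(2 13 6)(3 10)(9 14))^3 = (0 15 1 8 7 4 12)(3 10)(9 14)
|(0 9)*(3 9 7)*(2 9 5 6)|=|(0 7 3 5 6 2 9)|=7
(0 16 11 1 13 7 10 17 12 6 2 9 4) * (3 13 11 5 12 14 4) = [16, 11, 9, 13, 0, 12, 2, 10, 8, 3, 17, 1, 6, 7, 4, 15, 5, 14] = (0 16 5 12 6 2 9 3 13 7 10 17 14 4)(1 11)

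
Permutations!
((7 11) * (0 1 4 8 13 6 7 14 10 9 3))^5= ((0 1 4 8 13 6 7 11 14 10 9 3))^5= (0 6 9 8 14 1 7 3 13 10 4 11)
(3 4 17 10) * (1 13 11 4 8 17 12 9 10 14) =(1 13 11 4 12 9 10 3 8 17 14) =[0, 13, 2, 8, 12, 5, 6, 7, 17, 10, 3, 4, 9, 11, 1, 15, 16, 14]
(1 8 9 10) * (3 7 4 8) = (1 3 7 4 8 9 10) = [0, 3, 2, 7, 8, 5, 6, 4, 9, 10, 1]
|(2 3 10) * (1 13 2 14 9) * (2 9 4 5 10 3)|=12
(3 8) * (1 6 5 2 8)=(1 6 5 2 8 3)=[0, 6, 8, 1, 4, 2, 5, 7, 3]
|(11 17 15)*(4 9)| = |(4 9)(11 17 15)| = 6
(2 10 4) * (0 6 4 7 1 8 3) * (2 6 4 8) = [4, 2, 10, 0, 6, 5, 8, 1, 3, 9, 7] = (0 4 6 8 3)(1 2 10 7)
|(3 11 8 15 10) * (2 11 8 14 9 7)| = 20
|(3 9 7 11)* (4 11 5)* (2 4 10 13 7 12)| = 12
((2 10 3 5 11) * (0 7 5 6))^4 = ((0 7 5 11 2 10 3 6))^4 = (0 2)(3 5)(6 11)(7 10)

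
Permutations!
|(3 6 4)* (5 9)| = 6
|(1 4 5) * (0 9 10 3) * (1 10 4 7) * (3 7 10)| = 15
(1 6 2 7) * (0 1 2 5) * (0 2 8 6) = (0 1)(2 7 8 6 5) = [1, 0, 7, 3, 4, 2, 5, 8, 6]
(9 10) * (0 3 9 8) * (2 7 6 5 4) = (0 3 9 10 8)(2 7 6 5 4) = [3, 1, 7, 9, 2, 4, 5, 6, 0, 10, 8]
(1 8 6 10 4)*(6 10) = (1 8 10 4) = [0, 8, 2, 3, 1, 5, 6, 7, 10, 9, 4]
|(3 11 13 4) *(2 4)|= 5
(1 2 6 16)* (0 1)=(0 1 2 6 16)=[1, 2, 6, 3, 4, 5, 16, 7, 8, 9, 10, 11, 12, 13, 14, 15, 0]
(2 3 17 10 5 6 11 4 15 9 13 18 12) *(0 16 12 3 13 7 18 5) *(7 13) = (0 16 12 2 7 18 3 17 10)(4 15 9 13 5 6 11) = [16, 1, 7, 17, 15, 6, 11, 18, 8, 13, 0, 4, 2, 5, 14, 9, 12, 10, 3]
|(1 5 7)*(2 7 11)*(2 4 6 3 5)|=|(1 2 7)(3 5 11 4 6)|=15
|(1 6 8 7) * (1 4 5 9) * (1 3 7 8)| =|(1 6)(3 7 4 5 9)| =10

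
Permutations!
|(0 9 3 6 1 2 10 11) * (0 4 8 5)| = 11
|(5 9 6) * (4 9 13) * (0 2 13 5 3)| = |(0 2 13 4 9 6 3)| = 7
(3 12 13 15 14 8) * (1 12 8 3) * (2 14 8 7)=[0, 12, 14, 7, 4, 5, 6, 2, 1, 9, 10, 11, 13, 15, 3, 8]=(1 12 13 15 8)(2 14 3 7)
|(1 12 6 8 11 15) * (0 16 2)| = |(0 16 2)(1 12 6 8 11 15)| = 6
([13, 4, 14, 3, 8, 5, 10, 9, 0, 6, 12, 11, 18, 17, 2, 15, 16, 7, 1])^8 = (0 18 9)(1 6 13)(4 10 17)(7 8 12)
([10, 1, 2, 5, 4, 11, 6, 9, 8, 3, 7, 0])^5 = [5, 1, 2, 7, 4, 9, 6, 0, 8, 10, 11, 3]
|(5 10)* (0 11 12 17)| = 4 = |(0 11 12 17)(5 10)|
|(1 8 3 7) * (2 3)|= 5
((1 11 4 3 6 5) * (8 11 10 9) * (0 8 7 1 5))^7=(0 8 11 4 3 6)(1 7 9 10)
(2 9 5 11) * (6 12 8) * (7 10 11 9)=(2 7 10 11)(5 9)(6 12 8)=[0, 1, 7, 3, 4, 9, 12, 10, 6, 5, 11, 2, 8]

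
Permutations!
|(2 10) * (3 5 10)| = |(2 3 5 10)| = 4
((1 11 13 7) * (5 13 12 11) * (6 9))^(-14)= (1 13)(5 7)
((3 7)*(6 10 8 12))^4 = ((3 7)(6 10 8 12))^4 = (12)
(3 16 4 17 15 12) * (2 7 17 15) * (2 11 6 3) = (2 7 17 11 6 3 16 4 15 12) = [0, 1, 7, 16, 15, 5, 3, 17, 8, 9, 10, 6, 2, 13, 14, 12, 4, 11]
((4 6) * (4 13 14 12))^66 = (4 6 13 14 12)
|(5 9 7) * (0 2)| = 6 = |(0 2)(5 9 7)|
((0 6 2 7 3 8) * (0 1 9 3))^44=((0 6 2 7)(1 9 3 8))^44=(9)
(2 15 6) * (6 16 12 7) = (2 15 16 12 7 6) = [0, 1, 15, 3, 4, 5, 2, 6, 8, 9, 10, 11, 7, 13, 14, 16, 12]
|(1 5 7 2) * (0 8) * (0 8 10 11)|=12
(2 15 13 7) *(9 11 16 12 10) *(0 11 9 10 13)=(0 11 16 12 13 7 2 15)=[11, 1, 15, 3, 4, 5, 6, 2, 8, 9, 10, 16, 13, 7, 14, 0, 12]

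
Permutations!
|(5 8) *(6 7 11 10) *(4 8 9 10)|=8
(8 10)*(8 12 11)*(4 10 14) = (4 10 12 11 8 14) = [0, 1, 2, 3, 10, 5, 6, 7, 14, 9, 12, 8, 11, 13, 4]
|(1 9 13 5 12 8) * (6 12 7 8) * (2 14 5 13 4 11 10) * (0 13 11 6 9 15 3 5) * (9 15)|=|(0 13 11 10 2 14)(1 9 4 6 12 15 3 5 7 8)|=30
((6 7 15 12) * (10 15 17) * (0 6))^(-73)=((0 6 7 17 10 15 12))^(-73)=(0 10 6 15 7 12 17)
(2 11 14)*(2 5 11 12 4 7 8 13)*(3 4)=(2 12 3 4 7 8 13)(5 11 14)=[0, 1, 12, 4, 7, 11, 6, 8, 13, 9, 10, 14, 3, 2, 5]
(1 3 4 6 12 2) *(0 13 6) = (0 13 6 12 2 1 3 4) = [13, 3, 1, 4, 0, 5, 12, 7, 8, 9, 10, 11, 2, 6]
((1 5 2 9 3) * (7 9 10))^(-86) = ((1 5 2 10 7 9 3))^(-86) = (1 9 10 5 3 7 2)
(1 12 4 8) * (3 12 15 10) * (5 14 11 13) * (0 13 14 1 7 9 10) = (0 13 5 1 15)(3 12 4 8 7 9 10)(11 14) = [13, 15, 2, 12, 8, 1, 6, 9, 7, 10, 3, 14, 4, 5, 11, 0]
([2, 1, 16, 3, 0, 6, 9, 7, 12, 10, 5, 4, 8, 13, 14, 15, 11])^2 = [16, 1, 11, 3, 2, 9, 10, 7, 8, 5, 6, 0, 12, 13, 14, 15, 4]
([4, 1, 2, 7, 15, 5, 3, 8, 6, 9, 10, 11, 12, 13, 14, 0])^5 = [15, 1, 2, 7, 0, 5, 3, 8, 6, 9, 10, 11, 12, 13, 14, 4]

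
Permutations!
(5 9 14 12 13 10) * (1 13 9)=(1 13 10 5)(9 14 12)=[0, 13, 2, 3, 4, 1, 6, 7, 8, 14, 5, 11, 9, 10, 12]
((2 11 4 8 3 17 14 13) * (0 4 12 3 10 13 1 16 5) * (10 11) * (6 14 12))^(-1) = ((0 4 8 11 6 14 1 16 5)(2 10 13)(3 17 12))^(-1) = (0 5 16 1 14 6 11 8 4)(2 13 10)(3 12 17)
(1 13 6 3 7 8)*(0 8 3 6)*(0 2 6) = (0 8 1 13 2 6)(3 7) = [8, 13, 6, 7, 4, 5, 0, 3, 1, 9, 10, 11, 12, 2]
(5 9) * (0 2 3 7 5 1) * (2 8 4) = (0 8 4 2 3 7 5 9 1) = [8, 0, 3, 7, 2, 9, 6, 5, 4, 1]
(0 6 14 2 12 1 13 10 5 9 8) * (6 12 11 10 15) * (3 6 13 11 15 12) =[3, 11, 15, 6, 4, 9, 14, 7, 0, 8, 5, 10, 1, 12, 2, 13] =(0 3 6 14 2 15 13 12 1 11 10 5 9 8)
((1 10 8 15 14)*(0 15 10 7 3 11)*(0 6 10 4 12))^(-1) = ((0 15 14 1 7 3 11 6 10 8 4 12))^(-1) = (0 12 4 8 10 6 11 3 7 1 14 15)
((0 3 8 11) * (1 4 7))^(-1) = ((0 3 8 11)(1 4 7))^(-1) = (0 11 8 3)(1 7 4)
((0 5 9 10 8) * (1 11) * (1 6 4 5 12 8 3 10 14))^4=(0 12 8)(1 5 11 9 6 14 4)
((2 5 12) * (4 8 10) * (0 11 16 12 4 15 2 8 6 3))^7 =(0 2 16 4 8 3 15 11 5 12 6 10)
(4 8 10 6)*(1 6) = [0, 6, 2, 3, 8, 5, 4, 7, 10, 9, 1] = (1 6 4 8 10)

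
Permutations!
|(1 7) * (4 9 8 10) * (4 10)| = |(10)(1 7)(4 9 8)| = 6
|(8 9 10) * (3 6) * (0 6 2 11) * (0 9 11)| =|(0 6 3 2)(8 11 9 10)| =4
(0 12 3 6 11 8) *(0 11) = (0 12 3 6)(8 11) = [12, 1, 2, 6, 4, 5, 0, 7, 11, 9, 10, 8, 3]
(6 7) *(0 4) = [4, 1, 2, 3, 0, 5, 7, 6] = (0 4)(6 7)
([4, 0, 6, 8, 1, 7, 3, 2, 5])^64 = [4, 0, 5, 2, 1, 3, 7, 8, 6]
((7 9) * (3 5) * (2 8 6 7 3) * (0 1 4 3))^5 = ((0 1 4 3 5 2 8 6 7 9))^5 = (0 2)(1 8)(3 7)(4 6)(5 9)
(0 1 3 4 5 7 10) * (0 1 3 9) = (0 3 4 5 7 10 1 9) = [3, 9, 2, 4, 5, 7, 6, 10, 8, 0, 1]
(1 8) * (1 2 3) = (1 8 2 3) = [0, 8, 3, 1, 4, 5, 6, 7, 2]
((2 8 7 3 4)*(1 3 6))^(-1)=(1 6 7 8 2 4 3)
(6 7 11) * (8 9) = (6 7 11)(8 9) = [0, 1, 2, 3, 4, 5, 7, 11, 9, 8, 10, 6]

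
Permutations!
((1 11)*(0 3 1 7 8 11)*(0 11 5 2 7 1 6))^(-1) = ((0 3 6)(1 11)(2 7 8 5))^(-1) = (0 6 3)(1 11)(2 5 8 7)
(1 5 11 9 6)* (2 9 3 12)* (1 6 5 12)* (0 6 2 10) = [6, 12, 9, 1, 4, 11, 2, 7, 8, 5, 0, 3, 10] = (0 6 2 9 5 11 3 1 12 10)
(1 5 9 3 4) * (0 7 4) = (0 7 4 1 5 9 3) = [7, 5, 2, 0, 1, 9, 6, 4, 8, 3]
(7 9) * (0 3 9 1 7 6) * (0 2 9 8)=(0 3 8)(1 7)(2 9 6)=[3, 7, 9, 8, 4, 5, 2, 1, 0, 6]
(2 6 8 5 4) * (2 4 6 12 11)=[0, 1, 12, 3, 4, 6, 8, 7, 5, 9, 10, 2, 11]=(2 12 11)(5 6 8)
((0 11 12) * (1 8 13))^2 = (0 12 11)(1 13 8)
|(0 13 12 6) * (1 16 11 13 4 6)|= |(0 4 6)(1 16 11 13 12)|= 15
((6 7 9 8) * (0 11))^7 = (0 11)(6 8 9 7)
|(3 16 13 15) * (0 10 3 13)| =|(0 10 3 16)(13 15)| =4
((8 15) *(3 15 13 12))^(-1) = (3 12 13 8 15)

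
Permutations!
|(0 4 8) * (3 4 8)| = |(0 8)(3 4)| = 2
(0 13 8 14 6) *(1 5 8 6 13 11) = (0 11 1 5 8 14 13 6) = [11, 5, 2, 3, 4, 8, 0, 7, 14, 9, 10, 1, 12, 6, 13]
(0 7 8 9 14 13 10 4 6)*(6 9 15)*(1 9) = [7, 9, 2, 3, 1, 5, 0, 8, 15, 14, 4, 11, 12, 10, 13, 6] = (0 7 8 15 6)(1 9 14 13 10 4)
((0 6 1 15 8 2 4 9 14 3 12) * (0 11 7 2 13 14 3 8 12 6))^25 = ((1 15 12 11 7 2 4 9 3 6)(8 13 14))^25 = (1 2)(3 11)(4 15)(6 7)(8 13 14)(9 12)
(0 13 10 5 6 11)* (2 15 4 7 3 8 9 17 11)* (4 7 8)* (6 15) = (0 13 10 5 15 7 3 4 8 9 17 11)(2 6) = [13, 1, 6, 4, 8, 15, 2, 3, 9, 17, 5, 0, 12, 10, 14, 7, 16, 11]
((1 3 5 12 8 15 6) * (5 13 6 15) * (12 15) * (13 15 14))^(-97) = ((1 3 15 12 8 5 14 13 6))^(-97) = (1 15 8 14 6 3 12 5 13)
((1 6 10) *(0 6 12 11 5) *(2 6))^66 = ((0 2 6 10 1 12 11 5))^66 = (0 6 1 11)(2 10 12 5)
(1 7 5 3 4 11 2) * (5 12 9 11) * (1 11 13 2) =(1 7 12 9 13 2 11)(3 4 5) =[0, 7, 11, 4, 5, 3, 6, 12, 8, 13, 10, 1, 9, 2]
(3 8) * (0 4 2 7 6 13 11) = (0 4 2 7 6 13 11)(3 8) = [4, 1, 7, 8, 2, 5, 13, 6, 3, 9, 10, 0, 12, 11]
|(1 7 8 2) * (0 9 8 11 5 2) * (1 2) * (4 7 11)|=|(0 9 8)(1 11 5)(4 7)|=6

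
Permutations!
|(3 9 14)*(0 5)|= 6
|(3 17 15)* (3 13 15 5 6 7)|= 10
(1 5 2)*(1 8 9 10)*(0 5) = (0 5 2 8 9 10 1) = [5, 0, 8, 3, 4, 2, 6, 7, 9, 10, 1]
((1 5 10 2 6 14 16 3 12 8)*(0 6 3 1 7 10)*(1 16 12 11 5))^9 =((16)(0 6 14 12 8 7 10 2 3 11 5))^9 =(16)(0 11 2 7 12 6 5 3 10 8 14)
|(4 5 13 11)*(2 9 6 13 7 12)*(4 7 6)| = |(2 9 4 5 6 13 11 7 12)| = 9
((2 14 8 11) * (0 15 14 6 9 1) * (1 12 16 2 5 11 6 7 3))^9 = (0 7 12 8)(1 2 9 14)(3 16 6 15)(5 11)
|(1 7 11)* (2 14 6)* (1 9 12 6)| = 8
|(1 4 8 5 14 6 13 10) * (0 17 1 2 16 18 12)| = |(0 17 1 4 8 5 14 6 13 10 2 16 18 12)| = 14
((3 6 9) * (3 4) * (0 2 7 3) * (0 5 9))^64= (0 6 3 7 2)(4 5 9)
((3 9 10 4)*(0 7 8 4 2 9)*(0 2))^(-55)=(0 7 8 4 3 2 9 10)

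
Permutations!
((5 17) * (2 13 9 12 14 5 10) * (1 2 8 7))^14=(1 9 5 8 2 12 17 7 13 14 10)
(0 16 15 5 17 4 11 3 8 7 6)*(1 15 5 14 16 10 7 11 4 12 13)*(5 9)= (0 10 7 6)(1 15 14 16 9 5 17 12 13)(3 8 11)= [10, 15, 2, 8, 4, 17, 0, 6, 11, 5, 7, 3, 13, 1, 16, 14, 9, 12]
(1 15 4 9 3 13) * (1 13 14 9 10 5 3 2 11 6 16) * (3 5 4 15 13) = [0, 13, 11, 14, 10, 5, 16, 7, 8, 2, 4, 6, 12, 3, 9, 15, 1] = (1 13 3 14 9 2 11 6 16)(4 10)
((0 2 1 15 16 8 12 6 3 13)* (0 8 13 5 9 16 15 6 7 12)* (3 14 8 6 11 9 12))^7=(0 6 9 2 14 16 1 8 13 11)(3 7 12 5)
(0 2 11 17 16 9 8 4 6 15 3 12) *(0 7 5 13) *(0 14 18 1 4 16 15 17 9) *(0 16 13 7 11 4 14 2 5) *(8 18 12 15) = (0 5 7)(1 14 12 11 9 18)(2 4 6 17 8 13)(3 15) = [5, 14, 4, 15, 6, 7, 17, 0, 13, 18, 10, 9, 11, 2, 12, 3, 16, 8, 1]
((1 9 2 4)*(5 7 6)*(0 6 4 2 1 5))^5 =((0 6)(1 9)(4 5 7))^5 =(0 6)(1 9)(4 7 5)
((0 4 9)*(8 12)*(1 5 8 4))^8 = (0 1 5 8 12 4 9)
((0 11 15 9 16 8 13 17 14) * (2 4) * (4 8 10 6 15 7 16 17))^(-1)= (0 14 17 9 15 6 10 16 7 11)(2 4 13 8)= ((0 11 7 16 10 6 15 9 17 14)(2 8 13 4))^(-1)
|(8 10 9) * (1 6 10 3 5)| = 7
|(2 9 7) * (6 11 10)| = 3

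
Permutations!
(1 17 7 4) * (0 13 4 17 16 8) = (0 13 4 1 16 8)(7 17) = [13, 16, 2, 3, 1, 5, 6, 17, 0, 9, 10, 11, 12, 4, 14, 15, 8, 7]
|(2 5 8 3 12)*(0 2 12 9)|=|(12)(0 2 5 8 3 9)|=6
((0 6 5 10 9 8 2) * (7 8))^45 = (0 7 5 2 9 6 8 10)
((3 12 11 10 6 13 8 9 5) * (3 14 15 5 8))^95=(3 13 6 10 11 12)(5 15 14)(8 9)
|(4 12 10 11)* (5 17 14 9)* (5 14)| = 4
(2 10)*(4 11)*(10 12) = (2 12 10)(4 11) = [0, 1, 12, 3, 11, 5, 6, 7, 8, 9, 2, 4, 10]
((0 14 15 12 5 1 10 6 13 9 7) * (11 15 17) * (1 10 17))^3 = (0 17 12 6 7 1 15 10 9 14 11 5 13)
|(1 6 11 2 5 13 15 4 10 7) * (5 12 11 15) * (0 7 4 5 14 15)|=12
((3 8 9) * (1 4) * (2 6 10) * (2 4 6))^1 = (1 6 10 4)(3 8 9)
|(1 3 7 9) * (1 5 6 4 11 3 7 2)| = 9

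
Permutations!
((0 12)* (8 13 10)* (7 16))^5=(0 12)(7 16)(8 10 13)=((0 12)(7 16)(8 13 10))^5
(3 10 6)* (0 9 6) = (0 9 6 3 10) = [9, 1, 2, 10, 4, 5, 3, 7, 8, 6, 0]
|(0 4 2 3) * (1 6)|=4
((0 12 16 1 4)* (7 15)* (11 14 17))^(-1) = ((0 12 16 1 4)(7 15)(11 14 17))^(-1) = (0 4 1 16 12)(7 15)(11 17 14)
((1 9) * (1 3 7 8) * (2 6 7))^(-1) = ((1 9 3 2 6 7 8))^(-1) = (1 8 7 6 2 3 9)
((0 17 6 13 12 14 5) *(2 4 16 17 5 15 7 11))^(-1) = ((0 5)(2 4 16 17 6 13 12 14 15 7 11))^(-1) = (0 5)(2 11 7 15 14 12 13 6 17 16 4)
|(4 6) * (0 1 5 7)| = |(0 1 5 7)(4 6)| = 4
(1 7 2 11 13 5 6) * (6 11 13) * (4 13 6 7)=(1 4 13 5 11 7 2 6)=[0, 4, 6, 3, 13, 11, 1, 2, 8, 9, 10, 7, 12, 5]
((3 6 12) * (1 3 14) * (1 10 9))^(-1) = ((1 3 6 12 14 10 9))^(-1) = (1 9 10 14 12 6 3)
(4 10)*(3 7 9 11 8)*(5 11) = (3 7 9 5 11 8)(4 10) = [0, 1, 2, 7, 10, 11, 6, 9, 3, 5, 4, 8]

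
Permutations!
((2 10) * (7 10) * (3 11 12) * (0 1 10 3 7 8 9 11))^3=((0 1 10 2 8 9 11 12 7 3))^3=(0 2 11 3 10 9 7 1 8 12)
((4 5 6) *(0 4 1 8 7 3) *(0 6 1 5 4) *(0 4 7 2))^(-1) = (0 2 8 1 5 6 3 7 4)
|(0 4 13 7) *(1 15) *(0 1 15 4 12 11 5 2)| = 20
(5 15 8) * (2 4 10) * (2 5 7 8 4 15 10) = (2 15 4)(5 10)(7 8) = [0, 1, 15, 3, 2, 10, 6, 8, 7, 9, 5, 11, 12, 13, 14, 4]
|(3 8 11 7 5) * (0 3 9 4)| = |(0 3 8 11 7 5 9 4)| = 8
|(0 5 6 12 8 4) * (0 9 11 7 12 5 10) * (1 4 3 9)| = |(0 10)(1 4)(3 9 11 7 12 8)(5 6)| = 6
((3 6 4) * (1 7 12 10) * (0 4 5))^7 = (0 3 5 4 6)(1 10 12 7)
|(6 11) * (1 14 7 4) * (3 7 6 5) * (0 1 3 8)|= 21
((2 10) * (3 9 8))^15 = ((2 10)(3 9 8))^15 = (2 10)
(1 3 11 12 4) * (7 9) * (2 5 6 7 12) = (1 3 11 2 5 6 7 9 12 4) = [0, 3, 5, 11, 1, 6, 7, 9, 8, 12, 10, 2, 4]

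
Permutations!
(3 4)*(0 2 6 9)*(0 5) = (0 2 6 9 5)(3 4) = [2, 1, 6, 4, 3, 0, 9, 7, 8, 5]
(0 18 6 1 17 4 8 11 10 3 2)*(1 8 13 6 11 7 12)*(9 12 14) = (0 18 11 10 3 2)(1 17 4 13 6 8 7 14 9 12) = [18, 17, 0, 2, 13, 5, 8, 14, 7, 12, 3, 10, 1, 6, 9, 15, 16, 4, 11]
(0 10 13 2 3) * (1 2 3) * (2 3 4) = [10, 3, 1, 0, 2, 5, 6, 7, 8, 9, 13, 11, 12, 4] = (0 10 13 4 2 1 3)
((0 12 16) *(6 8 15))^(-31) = (0 16 12)(6 15 8)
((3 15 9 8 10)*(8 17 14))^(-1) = ((3 15 9 17 14 8 10))^(-1) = (3 10 8 14 17 9 15)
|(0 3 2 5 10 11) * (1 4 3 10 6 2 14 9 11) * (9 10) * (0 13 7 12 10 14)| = |(14)(0 9 11 13 7 12 10 1 4 3)(2 5 6)| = 30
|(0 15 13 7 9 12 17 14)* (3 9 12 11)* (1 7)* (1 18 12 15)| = 9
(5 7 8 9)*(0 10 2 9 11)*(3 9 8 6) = (0 10 2 8 11)(3 9 5 7 6) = [10, 1, 8, 9, 4, 7, 3, 6, 11, 5, 2, 0]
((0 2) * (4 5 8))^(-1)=(0 2)(4 8 5)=((0 2)(4 5 8))^(-1)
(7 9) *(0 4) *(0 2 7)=(0 4 2 7 9)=[4, 1, 7, 3, 2, 5, 6, 9, 8, 0]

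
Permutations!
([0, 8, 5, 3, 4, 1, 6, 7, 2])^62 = [0, 2, 1, 3, 4, 8, 6, 7, 5]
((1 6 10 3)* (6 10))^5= (1 3 10)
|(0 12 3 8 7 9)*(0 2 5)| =8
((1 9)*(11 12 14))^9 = (14)(1 9)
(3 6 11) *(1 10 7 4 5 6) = (1 10 7 4 5 6 11 3) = [0, 10, 2, 1, 5, 6, 11, 4, 8, 9, 7, 3]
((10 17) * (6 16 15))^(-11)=(6 16 15)(10 17)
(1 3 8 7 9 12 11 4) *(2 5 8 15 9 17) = [0, 3, 5, 15, 1, 8, 6, 17, 7, 12, 10, 4, 11, 13, 14, 9, 16, 2] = (1 3 15 9 12 11 4)(2 5 8 7 17)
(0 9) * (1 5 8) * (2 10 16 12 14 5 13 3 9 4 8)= (0 4 8 1 13 3 9)(2 10 16 12 14 5)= [4, 13, 10, 9, 8, 2, 6, 7, 1, 0, 16, 11, 14, 3, 5, 15, 12]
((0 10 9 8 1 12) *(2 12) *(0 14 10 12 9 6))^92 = ((0 12 14 10 6)(1 2 9 8))^92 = (0 14 6 12 10)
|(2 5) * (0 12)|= |(0 12)(2 5)|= 2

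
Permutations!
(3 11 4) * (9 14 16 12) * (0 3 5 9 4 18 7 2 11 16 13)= [3, 1, 11, 16, 5, 9, 6, 2, 8, 14, 10, 18, 4, 0, 13, 15, 12, 17, 7]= (0 3 16 12 4 5 9 14 13)(2 11 18 7)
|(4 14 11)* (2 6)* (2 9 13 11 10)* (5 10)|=9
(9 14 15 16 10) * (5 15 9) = (5 15 16 10)(9 14) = [0, 1, 2, 3, 4, 15, 6, 7, 8, 14, 5, 11, 12, 13, 9, 16, 10]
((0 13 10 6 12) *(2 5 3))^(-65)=(13)(2 5 3)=((0 13 10 6 12)(2 5 3))^(-65)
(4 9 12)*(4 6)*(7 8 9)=[0, 1, 2, 3, 7, 5, 4, 8, 9, 12, 10, 11, 6]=(4 7 8 9 12 6)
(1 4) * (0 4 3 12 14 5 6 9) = (0 4 1 3 12 14 5 6 9) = [4, 3, 2, 12, 1, 6, 9, 7, 8, 0, 10, 11, 14, 13, 5]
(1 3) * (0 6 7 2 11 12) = [6, 3, 11, 1, 4, 5, 7, 2, 8, 9, 10, 12, 0] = (0 6 7 2 11 12)(1 3)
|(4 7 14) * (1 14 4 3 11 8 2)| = 6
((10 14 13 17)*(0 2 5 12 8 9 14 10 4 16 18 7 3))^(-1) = ((0 2 5 12 8 9 14 13 17 4 16 18 7 3))^(-1) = (0 3 7 18 16 4 17 13 14 9 8 12 5 2)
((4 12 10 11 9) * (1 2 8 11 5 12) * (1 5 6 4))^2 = (1 8 9 2 11)(4 12 6 5 10)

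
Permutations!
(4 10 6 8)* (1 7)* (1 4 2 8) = (1 7 4 10 6)(2 8) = [0, 7, 8, 3, 10, 5, 1, 4, 2, 9, 6]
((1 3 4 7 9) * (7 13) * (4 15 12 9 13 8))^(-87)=(1 12 3 9 15)(4 8)(7 13)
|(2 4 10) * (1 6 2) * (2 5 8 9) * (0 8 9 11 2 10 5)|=|(0 8 11 2 4 5 9 10 1 6)|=10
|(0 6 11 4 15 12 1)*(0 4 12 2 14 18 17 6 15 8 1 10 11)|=|(0 15 2 14 18 17 6)(1 4 8)(10 11 12)|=21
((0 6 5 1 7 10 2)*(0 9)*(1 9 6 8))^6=((0 8 1 7 10 2 6 5 9))^6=(0 6 7)(1 9 2)(5 10 8)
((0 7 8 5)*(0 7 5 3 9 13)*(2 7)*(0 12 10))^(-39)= ((0 5 2 7 8 3 9 13 12 10))^(-39)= (0 5 2 7 8 3 9 13 12 10)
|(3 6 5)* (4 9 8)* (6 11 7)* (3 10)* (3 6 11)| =|(4 9 8)(5 10 6)(7 11)| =6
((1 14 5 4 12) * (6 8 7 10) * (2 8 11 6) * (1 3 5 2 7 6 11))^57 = (1 2 6 14 8)(3 5 4 12)(7 10)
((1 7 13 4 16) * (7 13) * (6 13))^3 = ((1 6 13 4 16))^3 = (1 4 6 16 13)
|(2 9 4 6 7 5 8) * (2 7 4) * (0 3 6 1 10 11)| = 42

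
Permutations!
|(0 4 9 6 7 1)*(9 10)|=7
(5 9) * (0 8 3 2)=(0 8 3 2)(5 9)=[8, 1, 0, 2, 4, 9, 6, 7, 3, 5]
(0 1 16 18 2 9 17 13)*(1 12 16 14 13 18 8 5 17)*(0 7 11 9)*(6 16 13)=[12, 14, 0, 3, 4, 17, 16, 11, 5, 1, 10, 9, 13, 7, 6, 15, 8, 18, 2]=(0 12 13 7 11 9 1 14 6 16 8 5 17 18 2)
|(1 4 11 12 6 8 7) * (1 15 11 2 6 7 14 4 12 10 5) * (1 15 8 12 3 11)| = |(1 3 11 10 5 15)(2 6 12 7 8 14 4)| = 42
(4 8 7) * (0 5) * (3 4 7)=(0 5)(3 4 8)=[5, 1, 2, 4, 8, 0, 6, 7, 3]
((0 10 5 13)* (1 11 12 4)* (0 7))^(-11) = (0 7 13 5 10)(1 11 12 4)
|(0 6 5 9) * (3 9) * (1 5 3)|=4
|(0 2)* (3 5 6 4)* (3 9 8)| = 6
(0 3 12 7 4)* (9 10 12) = (0 3 9 10 12 7 4) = [3, 1, 2, 9, 0, 5, 6, 4, 8, 10, 12, 11, 7]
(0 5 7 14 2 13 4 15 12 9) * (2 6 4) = (0 5 7 14 6 4 15 12 9)(2 13) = [5, 1, 13, 3, 15, 7, 4, 14, 8, 0, 10, 11, 9, 2, 6, 12]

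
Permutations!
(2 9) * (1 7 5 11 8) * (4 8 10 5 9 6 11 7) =(1 4 8)(2 6 11 10 5 7 9) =[0, 4, 6, 3, 8, 7, 11, 9, 1, 2, 5, 10]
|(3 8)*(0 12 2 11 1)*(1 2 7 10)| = 10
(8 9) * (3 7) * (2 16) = (2 16)(3 7)(8 9) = [0, 1, 16, 7, 4, 5, 6, 3, 9, 8, 10, 11, 12, 13, 14, 15, 2]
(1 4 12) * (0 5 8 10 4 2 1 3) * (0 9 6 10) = (0 5 8)(1 2)(3 9 6 10 4 12) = [5, 2, 1, 9, 12, 8, 10, 7, 0, 6, 4, 11, 3]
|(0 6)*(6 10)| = 3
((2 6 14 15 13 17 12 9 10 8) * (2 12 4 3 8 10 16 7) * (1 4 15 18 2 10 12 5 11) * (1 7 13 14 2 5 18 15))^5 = (1 5 9 4 11 16 3 7 13 8 10 17 18 12)(2 6)(14 15)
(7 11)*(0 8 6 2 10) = (0 8 6 2 10)(7 11) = [8, 1, 10, 3, 4, 5, 2, 11, 6, 9, 0, 7]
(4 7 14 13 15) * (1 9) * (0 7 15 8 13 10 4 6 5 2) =(0 7 14 10 4 15 6 5 2)(1 9)(8 13) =[7, 9, 0, 3, 15, 2, 5, 14, 13, 1, 4, 11, 12, 8, 10, 6]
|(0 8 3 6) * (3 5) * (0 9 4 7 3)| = 15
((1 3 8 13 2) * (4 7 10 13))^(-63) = (1 3 8 4 7 10 13 2)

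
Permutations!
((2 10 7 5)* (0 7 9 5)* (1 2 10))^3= (10)(0 7)(1 2)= ((0 7)(1 2)(5 10 9))^3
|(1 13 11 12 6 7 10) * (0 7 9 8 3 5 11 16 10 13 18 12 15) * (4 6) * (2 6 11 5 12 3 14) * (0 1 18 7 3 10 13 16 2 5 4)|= |(0 3 12)(1 7 16 13 2 6 9 8 14 5 4 11 15)(10 18)|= 78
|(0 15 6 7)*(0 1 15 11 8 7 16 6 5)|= |(0 11 8 7 1 15 5)(6 16)|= 14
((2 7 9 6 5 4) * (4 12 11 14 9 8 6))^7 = (2 14 5 7 9 12 8 4 11 6)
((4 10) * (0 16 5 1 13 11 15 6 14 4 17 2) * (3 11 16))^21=(0 3 11 15 6 14 4 10 17 2)(1 13 16 5)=((0 3 11 15 6 14 4 10 17 2)(1 13 16 5))^21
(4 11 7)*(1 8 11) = (1 8 11 7 4) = [0, 8, 2, 3, 1, 5, 6, 4, 11, 9, 10, 7]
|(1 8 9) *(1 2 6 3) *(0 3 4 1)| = 6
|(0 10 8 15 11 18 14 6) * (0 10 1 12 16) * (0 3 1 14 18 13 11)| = |(18)(0 14 6 10 8 15)(1 12 16 3)(11 13)| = 12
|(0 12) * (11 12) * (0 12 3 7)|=|(12)(0 11 3 7)|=4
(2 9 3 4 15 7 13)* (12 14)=(2 9 3 4 15 7 13)(12 14)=[0, 1, 9, 4, 15, 5, 6, 13, 8, 3, 10, 11, 14, 2, 12, 7]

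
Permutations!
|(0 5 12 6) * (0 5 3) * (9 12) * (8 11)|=|(0 3)(5 9 12 6)(8 11)|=4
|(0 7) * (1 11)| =|(0 7)(1 11)| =2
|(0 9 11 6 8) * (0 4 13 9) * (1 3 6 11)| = |(1 3 6 8 4 13 9)| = 7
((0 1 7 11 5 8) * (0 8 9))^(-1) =((0 1 7 11 5 9))^(-1) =(0 9 5 11 7 1)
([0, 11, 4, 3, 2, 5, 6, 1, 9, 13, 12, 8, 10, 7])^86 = (1 8 13)(7 11 9)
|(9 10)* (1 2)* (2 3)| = 6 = |(1 3 2)(9 10)|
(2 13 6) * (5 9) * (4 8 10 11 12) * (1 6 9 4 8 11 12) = [0, 6, 13, 3, 11, 4, 2, 7, 10, 5, 12, 1, 8, 9] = (1 6 2 13 9 5 4 11)(8 10 12)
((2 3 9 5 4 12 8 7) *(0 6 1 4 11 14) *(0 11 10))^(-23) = ((0 6 1 4 12 8 7 2 3 9 5 10)(11 14))^(-23) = (0 6 1 4 12 8 7 2 3 9 5 10)(11 14)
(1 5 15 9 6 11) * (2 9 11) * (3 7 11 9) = (1 5 15 9 6 2 3 7 11) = [0, 5, 3, 7, 4, 15, 2, 11, 8, 6, 10, 1, 12, 13, 14, 9]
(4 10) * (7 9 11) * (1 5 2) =(1 5 2)(4 10)(7 9 11) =[0, 5, 1, 3, 10, 2, 6, 9, 8, 11, 4, 7]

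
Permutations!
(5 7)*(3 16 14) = (3 16 14)(5 7) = [0, 1, 2, 16, 4, 7, 6, 5, 8, 9, 10, 11, 12, 13, 3, 15, 14]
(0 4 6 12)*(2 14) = (0 4 6 12)(2 14) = [4, 1, 14, 3, 6, 5, 12, 7, 8, 9, 10, 11, 0, 13, 2]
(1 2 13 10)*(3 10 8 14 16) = (1 2 13 8 14 16 3 10) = [0, 2, 13, 10, 4, 5, 6, 7, 14, 9, 1, 11, 12, 8, 16, 15, 3]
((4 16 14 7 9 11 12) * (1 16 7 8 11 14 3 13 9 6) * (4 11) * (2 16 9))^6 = ((1 9 14 8 4 7 6)(2 16 3 13)(11 12))^6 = (1 6 7 4 8 14 9)(2 3)(13 16)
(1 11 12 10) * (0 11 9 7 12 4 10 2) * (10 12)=(0 11 4 12 2)(1 9 7 10)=[11, 9, 0, 3, 12, 5, 6, 10, 8, 7, 1, 4, 2]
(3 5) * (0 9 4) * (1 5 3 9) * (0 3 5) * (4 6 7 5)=(0 1)(3 4)(5 9 6 7)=[1, 0, 2, 4, 3, 9, 7, 5, 8, 6]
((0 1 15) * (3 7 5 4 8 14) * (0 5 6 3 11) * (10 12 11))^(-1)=(0 11 12 10 14 8 4 5 15 1)(3 6 7)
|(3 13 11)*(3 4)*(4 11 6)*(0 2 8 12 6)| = 8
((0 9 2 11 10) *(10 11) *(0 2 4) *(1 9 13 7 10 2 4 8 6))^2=(0 7 4 13 10)(1 8)(6 9)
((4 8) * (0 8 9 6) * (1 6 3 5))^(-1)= (0 6 1 5 3 9 4 8)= ((0 8 4 9 3 5 1 6))^(-1)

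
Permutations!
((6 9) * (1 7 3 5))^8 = ((1 7 3 5)(6 9))^8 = (9)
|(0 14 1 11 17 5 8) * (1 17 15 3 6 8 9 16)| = 12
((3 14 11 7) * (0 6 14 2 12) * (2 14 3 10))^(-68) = (0 11 12 14 2 3 10 6 7)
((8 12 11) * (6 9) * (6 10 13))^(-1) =(6 13 10 9)(8 11 12)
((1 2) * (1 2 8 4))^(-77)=(1 8 4)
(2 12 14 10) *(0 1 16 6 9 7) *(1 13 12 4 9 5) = [13, 16, 4, 3, 9, 1, 5, 0, 8, 7, 2, 11, 14, 12, 10, 15, 6] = (0 13 12 14 10 2 4 9 7)(1 16 6 5)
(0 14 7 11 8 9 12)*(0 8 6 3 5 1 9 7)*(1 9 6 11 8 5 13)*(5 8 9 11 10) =(0 14)(1 6 3 13)(5 11 10)(7 9 12 8) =[14, 6, 2, 13, 4, 11, 3, 9, 7, 12, 5, 10, 8, 1, 0]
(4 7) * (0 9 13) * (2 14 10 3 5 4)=[9, 1, 14, 5, 7, 4, 6, 2, 8, 13, 3, 11, 12, 0, 10]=(0 9 13)(2 14 10 3 5 4 7)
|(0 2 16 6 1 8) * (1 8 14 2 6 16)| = |(16)(0 6 8)(1 14 2)| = 3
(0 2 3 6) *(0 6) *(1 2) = (6)(0 1 2 3) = [1, 2, 3, 0, 4, 5, 6]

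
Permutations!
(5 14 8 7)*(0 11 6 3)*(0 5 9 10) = (0 11 6 3 5 14 8 7 9 10) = [11, 1, 2, 5, 4, 14, 3, 9, 7, 10, 0, 6, 12, 13, 8]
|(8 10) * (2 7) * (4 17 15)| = 6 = |(2 7)(4 17 15)(8 10)|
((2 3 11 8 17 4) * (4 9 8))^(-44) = (8 17 9)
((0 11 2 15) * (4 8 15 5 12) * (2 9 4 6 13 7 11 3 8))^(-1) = (0 15 8 3)(2 4 9 11 7 13 6 12 5)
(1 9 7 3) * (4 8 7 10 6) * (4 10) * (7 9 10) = (1 10 6 7 3)(4 8 9) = [0, 10, 2, 1, 8, 5, 7, 3, 9, 4, 6]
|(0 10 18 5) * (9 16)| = 4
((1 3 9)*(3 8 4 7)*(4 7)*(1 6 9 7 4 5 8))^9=((3 7)(4 5 8)(6 9))^9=(3 7)(6 9)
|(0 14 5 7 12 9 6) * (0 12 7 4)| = |(0 14 5 4)(6 12 9)| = 12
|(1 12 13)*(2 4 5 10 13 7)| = |(1 12 7 2 4 5 10 13)| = 8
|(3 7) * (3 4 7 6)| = |(3 6)(4 7)| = 2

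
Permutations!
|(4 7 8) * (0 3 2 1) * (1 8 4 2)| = |(0 3 1)(2 8)(4 7)| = 6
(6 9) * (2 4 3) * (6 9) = (9)(2 4 3) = [0, 1, 4, 2, 3, 5, 6, 7, 8, 9]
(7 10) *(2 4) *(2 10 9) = [0, 1, 4, 3, 10, 5, 6, 9, 8, 2, 7] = (2 4 10 7 9)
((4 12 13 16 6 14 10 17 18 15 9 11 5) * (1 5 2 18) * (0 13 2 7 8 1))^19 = ((0 13 16 6 14 10 17)(1 5 4 12 2 18 15 9 11 7 8))^19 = (0 10 6 13 17 14 16)(1 11 18 4 8 9 2 5 7 15 12)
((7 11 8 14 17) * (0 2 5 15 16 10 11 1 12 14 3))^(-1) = (0 3 8 11 10 16 15 5 2)(1 7 17 14 12)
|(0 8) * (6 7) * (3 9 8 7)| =|(0 7 6 3 9 8)| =6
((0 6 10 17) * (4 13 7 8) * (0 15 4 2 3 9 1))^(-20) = ((0 6 10 17 15 4 13 7 8 2 3 9 1))^(-20) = (0 13 1 4 9 15 3 17 2 10 8 6 7)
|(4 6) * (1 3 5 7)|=4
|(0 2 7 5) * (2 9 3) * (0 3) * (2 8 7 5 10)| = |(0 9)(2 5 3 8 7 10)| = 6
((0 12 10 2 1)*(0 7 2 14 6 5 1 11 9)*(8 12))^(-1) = ((0 8 12 10 14 6 5 1 7 2 11 9))^(-1) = (0 9 11 2 7 1 5 6 14 10 12 8)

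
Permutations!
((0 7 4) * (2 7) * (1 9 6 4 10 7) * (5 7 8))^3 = (0 9)(1 4)(2 6)(5 8 10 7)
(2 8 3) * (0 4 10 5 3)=(0 4 10 5 3 2 8)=[4, 1, 8, 2, 10, 3, 6, 7, 0, 9, 5]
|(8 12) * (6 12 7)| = |(6 12 8 7)| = 4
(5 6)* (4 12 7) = (4 12 7)(5 6) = [0, 1, 2, 3, 12, 6, 5, 4, 8, 9, 10, 11, 7]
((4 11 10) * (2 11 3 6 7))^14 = (11)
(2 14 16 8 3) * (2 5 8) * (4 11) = [0, 1, 14, 5, 11, 8, 6, 7, 3, 9, 10, 4, 12, 13, 16, 15, 2] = (2 14 16)(3 5 8)(4 11)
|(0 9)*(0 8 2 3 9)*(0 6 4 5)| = |(0 6 4 5)(2 3 9 8)| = 4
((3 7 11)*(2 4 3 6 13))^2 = (2 3 11 13 4 7 6)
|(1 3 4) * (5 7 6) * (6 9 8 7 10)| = |(1 3 4)(5 10 6)(7 9 8)| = 3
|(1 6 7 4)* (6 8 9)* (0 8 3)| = 8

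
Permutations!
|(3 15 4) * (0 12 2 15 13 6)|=|(0 12 2 15 4 3 13 6)|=8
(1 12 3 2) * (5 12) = (1 5 12 3 2) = [0, 5, 1, 2, 4, 12, 6, 7, 8, 9, 10, 11, 3]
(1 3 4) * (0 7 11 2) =(0 7 11 2)(1 3 4) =[7, 3, 0, 4, 1, 5, 6, 11, 8, 9, 10, 2]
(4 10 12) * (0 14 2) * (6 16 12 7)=(0 14 2)(4 10 7 6 16 12)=[14, 1, 0, 3, 10, 5, 16, 6, 8, 9, 7, 11, 4, 13, 2, 15, 12]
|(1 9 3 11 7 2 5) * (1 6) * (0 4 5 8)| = 11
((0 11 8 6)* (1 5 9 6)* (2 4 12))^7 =(2 4 12)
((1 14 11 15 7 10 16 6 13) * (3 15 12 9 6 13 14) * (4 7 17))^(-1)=(1 13 16 10 7 4 17 15 3)(6 9 12 11 14)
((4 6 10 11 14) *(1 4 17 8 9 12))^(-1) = ((1 4 6 10 11 14 17 8 9 12))^(-1) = (1 12 9 8 17 14 11 10 6 4)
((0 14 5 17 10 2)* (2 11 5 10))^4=(0 5 14 17 10 2 11)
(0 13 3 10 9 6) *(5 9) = (0 13 3 10 5 9 6) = [13, 1, 2, 10, 4, 9, 0, 7, 8, 6, 5, 11, 12, 3]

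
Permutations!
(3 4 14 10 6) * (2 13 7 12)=[0, 1, 13, 4, 14, 5, 3, 12, 8, 9, 6, 11, 2, 7, 10]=(2 13 7 12)(3 4 14 10 6)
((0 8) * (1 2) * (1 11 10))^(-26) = (1 11)(2 10)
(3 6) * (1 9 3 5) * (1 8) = (1 9 3 6 5 8) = [0, 9, 2, 6, 4, 8, 5, 7, 1, 3]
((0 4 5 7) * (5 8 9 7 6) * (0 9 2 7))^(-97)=((0 4 8 2 7 9)(5 6))^(-97)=(0 9 7 2 8 4)(5 6)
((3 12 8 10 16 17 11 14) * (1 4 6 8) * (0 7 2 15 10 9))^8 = ((0 7 2 15 10 16 17 11 14 3 12 1 4 6 8 9))^8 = (0 14)(1 15)(2 12)(3 7)(4 10)(6 16)(8 17)(9 11)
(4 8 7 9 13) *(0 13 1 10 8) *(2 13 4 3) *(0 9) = (0 4 9 1 10 8 7)(2 13 3) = [4, 10, 13, 2, 9, 5, 6, 0, 7, 1, 8, 11, 12, 3]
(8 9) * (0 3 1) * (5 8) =[3, 0, 2, 1, 4, 8, 6, 7, 9, 5] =(0 3 1)(5 8 9)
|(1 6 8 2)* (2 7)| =|(1 6 8 7 2)| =5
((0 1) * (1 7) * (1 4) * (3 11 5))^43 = (0 1 4 7)(3 11 5)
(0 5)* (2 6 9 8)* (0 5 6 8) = (0 6 9)(2 8) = [6, 1, 8, 3, 4, 5, 9, 7, 2, 0]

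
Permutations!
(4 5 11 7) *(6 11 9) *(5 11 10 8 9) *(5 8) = (4 11 7)(5 8 9 6 10) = [0, 1, 2, 3, 11, 8, 10, 4, 9, 6, 5, 7]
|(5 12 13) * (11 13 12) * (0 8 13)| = |(0 8 13 5 11)| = 5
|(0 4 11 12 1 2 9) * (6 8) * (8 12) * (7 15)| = 18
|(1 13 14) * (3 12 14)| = 5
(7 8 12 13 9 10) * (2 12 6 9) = [0, 1, 12, 3, 4, 5, 9, 8, 6, 10, 7, 11, 13, 2] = (2 12 13)(6 9 10 7 8)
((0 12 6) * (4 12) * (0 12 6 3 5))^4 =(0 3 6)(4 5 12) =((0 4 6 12 3 5))^4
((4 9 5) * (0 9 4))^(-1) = ((0 9 5))^(-1) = (0 5 9)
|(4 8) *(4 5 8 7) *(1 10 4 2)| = 10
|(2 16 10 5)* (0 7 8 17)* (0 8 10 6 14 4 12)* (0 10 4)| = 10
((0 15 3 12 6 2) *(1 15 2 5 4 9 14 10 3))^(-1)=(0 2)(1 15)(3 10 14 9 4 5 6 12)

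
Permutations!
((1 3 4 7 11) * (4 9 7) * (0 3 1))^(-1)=(0 11 7 9 3)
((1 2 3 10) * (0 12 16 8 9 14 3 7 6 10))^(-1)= ((0 12 16 8 9 14 3)(1 2 7 6 10))^(-1)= (0 3 14 9 8 16 12)(1 10 6 7 2)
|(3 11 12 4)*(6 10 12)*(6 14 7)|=|(3 11 14 7 6 10 12 4)|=8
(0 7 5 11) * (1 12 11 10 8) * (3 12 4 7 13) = (0 13 3 12 11)(1 4 7 5 10 8) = [13, 4, 2, 12, 7, 10, 6, 5, 1, 9, 8, 0, 11, 3]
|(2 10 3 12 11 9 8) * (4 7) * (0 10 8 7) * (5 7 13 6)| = 22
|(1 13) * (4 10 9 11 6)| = |(1 13)(4 10 9 11 6)| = 10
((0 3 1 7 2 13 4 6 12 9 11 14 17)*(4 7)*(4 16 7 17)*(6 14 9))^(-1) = ((0 3 1 16 7 2 13 17)(4 14)(6 12)(9 11))^(-1) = (0 17 13 2 7 16 1 3)(4 14)(6 12)(9 11)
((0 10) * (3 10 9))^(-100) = (10)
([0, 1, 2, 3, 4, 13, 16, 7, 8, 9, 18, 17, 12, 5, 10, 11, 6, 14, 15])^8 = [0, 1, 2, 3, 4, 5, 6, 7, 8, 9, 15, 14, 12, 13, 18, 17, 16, 10, 11]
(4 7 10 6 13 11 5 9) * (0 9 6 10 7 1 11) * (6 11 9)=[6, 9, 2, 3, 1, 11, 13, 7, 8, 4, 10, 5, 12, 0]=(0 6 13)(1 9 4)(5 11)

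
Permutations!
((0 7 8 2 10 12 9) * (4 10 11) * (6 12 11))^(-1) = ((0 7 8 2 6 12 9)(4 10 11))^(-1) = (0 9 12 6 2 8 7)(4 11 10)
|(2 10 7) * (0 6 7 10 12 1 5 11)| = 8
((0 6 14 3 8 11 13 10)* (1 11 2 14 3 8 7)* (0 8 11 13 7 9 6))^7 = (1 7 11 14 2 8 10 13)(3 9 6)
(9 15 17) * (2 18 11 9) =(2 18 11 9 15 17) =[0, 1, 18, 3, 4, 5, 6, 7, 8, 15, 10, 9, 12, 13, 14, 17, 16, 2, 11]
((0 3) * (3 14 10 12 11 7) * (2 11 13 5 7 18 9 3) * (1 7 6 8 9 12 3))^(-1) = (0 3 10 14)(1 9 8 6 5 13 12 18 11 2 7) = ((0 14 10 3)(1 7 2 11 18 12 13 5 6 8 9))^(-1)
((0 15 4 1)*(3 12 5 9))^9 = (0 15 4 1)(3 12 5 9)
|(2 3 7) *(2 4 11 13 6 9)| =|(2 3 7 4 11 13 6 9)| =8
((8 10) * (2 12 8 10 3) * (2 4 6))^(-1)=(2 6 4 3 8 12)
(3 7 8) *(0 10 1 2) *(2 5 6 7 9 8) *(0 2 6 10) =(1 5 10)(3 9 8)(6 7) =[0, 5, 2, 9, 4, 10, 7, 6, 3, 8, 1]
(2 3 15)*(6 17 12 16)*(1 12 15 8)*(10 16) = (1 12 10 16 6 17 15 2 3 8) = [0, 12, 3, 8, 4, 5, 17, 7, 1, 9, 16, 11, 10, 13, 14, 2, 6, 15]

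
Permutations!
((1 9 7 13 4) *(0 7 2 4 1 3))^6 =(0 4 9 13)(1 7 3 2)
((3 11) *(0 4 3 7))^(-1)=(0 7 11 3 4)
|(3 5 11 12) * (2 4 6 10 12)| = 8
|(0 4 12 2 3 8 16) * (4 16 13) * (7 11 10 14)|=|(0 16)(2 3 8 13 4 12)(7 11 10 14)|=12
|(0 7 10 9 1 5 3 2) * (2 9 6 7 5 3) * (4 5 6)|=|(0 6 7 10 4 5 2)(1 3 9)|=21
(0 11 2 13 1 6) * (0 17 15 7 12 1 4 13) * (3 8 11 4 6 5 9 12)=(0 4 13 6 17 15 7 3 8 11 2)(1 5 9 12)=[4, 5, 0, 8, 13, 9, 17, 3, 11, 12, 10, 2, 1, 6, 14, 7, 16, 15]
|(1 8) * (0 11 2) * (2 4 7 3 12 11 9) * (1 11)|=21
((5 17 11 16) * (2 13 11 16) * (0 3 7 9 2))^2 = (0 7 2 11 3 9 13)(5 16 17)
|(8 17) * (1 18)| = |(1 18)(8 17)| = 2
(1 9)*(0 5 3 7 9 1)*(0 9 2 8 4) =(9)(0 5 3 7 2 8 4) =[5, 1, 8, 7, 0, 3, 6, 2, 4, 9]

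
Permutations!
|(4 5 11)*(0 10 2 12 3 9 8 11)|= 10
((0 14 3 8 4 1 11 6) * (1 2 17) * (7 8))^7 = ((0 14 3 7 8 4 2 17 1 11 6))^7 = (0 17 7 6 2 3 11 4 14 1 8)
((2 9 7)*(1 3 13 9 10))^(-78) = (1 10 2 7 9 13 3)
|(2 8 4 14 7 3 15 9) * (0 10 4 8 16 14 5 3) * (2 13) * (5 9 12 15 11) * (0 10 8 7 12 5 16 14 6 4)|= 12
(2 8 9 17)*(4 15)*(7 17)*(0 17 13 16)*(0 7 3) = (0 17 2 8 9 3)(4 15)(7 13 16) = [17, 1, 8, 0, 15, 5, 6, 13, 9, 3, 10, 11, 12, 16, 14, 4, 7, 2]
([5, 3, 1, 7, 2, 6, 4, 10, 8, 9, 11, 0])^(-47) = (0 4 3 11 6 1 10 5 2 7)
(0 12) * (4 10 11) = (0 12)(4 10 11) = [12, 1, 2, 3, 10, 5, 6, 7, 8, 9, 11, 4, 0]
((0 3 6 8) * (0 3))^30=(8)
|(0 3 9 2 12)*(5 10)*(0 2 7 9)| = 2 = |(0 3)(2 12)(5 10)(7 9)|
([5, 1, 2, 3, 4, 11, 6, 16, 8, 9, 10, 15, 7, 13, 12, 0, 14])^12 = (16)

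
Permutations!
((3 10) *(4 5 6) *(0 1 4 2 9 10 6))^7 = ((0 1 4 5)(2 9 10 3 6))^7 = (0 5 4 1)(2 10 6 9 3)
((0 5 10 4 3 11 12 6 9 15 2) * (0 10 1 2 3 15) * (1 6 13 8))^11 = ((0 5 6 9)(1 2 10 4 15 3 11 12 13 8))^11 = (0 9 6 5)(1 2 10 4 15 3 11 12 13 8)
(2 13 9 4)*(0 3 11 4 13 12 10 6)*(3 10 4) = (0 10 6)(2 12 4)(3 11)(9 13) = [10, 1, 12, 11, 2, 5, 0, 7, 8, 13, 6, 3, 4, 9]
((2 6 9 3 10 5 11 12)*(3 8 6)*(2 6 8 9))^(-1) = ((2 3 10 5 11 12 6))^(-1) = (2 6 12 11 5 10 3)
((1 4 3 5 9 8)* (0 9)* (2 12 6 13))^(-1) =((0 9 8 1 4 3 5)(2 12 6 13))^(-1) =(0 5 3 4 1 8 9)(2 13 6 12)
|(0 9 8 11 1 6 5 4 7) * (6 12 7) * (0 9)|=6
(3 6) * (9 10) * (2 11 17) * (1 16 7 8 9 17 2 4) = (1 16 7 8 9 10 17 4)(2 11)(3 6) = [0, 16, 11, 6, 1, 5, 3, 8, 9, 10, 17, 2, 12, 13, 14, 15, 7, 4]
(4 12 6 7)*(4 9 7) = (4 12 6)(7 9) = [0, 1, 2, 3, 12, 5, 4, 9, 8, 7, 10, 11, 6]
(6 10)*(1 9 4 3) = [0, 9, 2, 1, 3, 5, 10, 7, 8, 4, 6] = (1 9 4 3)(6 10)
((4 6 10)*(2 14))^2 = ((2 14)(4 6 10))^2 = (14)(4 10 6)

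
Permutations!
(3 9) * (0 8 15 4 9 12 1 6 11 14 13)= (0 8 15 4 9 3 12 1 6 11 14 13)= [8, 6, 2, 12, 9, 5, 11, 7, 15, 3, 10, 14, 1, 0, 13, 4]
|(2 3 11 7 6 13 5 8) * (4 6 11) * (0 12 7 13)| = |(0 12 7 11 13 5 8 2 3 4 6)| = 11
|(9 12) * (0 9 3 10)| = 5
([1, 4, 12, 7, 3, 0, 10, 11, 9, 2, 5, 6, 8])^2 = (0 4 7 6 5 1 3 11 10)(2 8)(9 12)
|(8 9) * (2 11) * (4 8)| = |(2 11)(4 8 9)| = 6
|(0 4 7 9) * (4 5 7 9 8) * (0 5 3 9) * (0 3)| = 6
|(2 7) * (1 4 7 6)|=5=|(1 4 7 2 6)|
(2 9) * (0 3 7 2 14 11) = (0 3 7 2 9 14 11) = [3, 1, 9, 7, 4, 5, 6, 2, 8, 14, 10, 0, 12, 13, 11]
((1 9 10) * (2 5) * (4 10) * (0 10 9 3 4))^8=(0 1 4)(3 9 10)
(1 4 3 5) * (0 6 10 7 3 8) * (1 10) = (0 6 1 4 8)(3 5 10 7) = [6, 4, 2, 5, 8, 10, 1, 3, 0, 9, 7]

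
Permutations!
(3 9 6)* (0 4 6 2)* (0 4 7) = (0 7)(2 4 6 3 9) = [7, 1, 4, 9, 6, 5, 3, 0, 8, 2]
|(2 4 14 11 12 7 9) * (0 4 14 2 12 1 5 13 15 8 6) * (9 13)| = 14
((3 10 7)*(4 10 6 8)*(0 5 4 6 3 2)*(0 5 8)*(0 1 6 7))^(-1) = (0 10 4 5 2 7 8)(1 6)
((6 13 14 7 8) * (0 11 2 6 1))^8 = ((0 11 2 6 13 14 7 8 1))^8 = (0 1 8 7 14 13 6 2 11)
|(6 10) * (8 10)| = |(6 8 10)| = 3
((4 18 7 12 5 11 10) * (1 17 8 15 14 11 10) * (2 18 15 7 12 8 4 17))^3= (1 12 17 14 2 5 4 11 18 10 15)(7 8)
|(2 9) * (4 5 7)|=|(2 9)(4 5 7)|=6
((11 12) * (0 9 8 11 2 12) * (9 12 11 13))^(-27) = ((0 12 2 11)(8 13 9))^(-27) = (13)(0 12 2 11)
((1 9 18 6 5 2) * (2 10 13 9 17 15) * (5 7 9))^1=(1 17 15 2)(5 10 13)(6 7 9 18)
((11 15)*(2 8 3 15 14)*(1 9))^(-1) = ((1 9)(2 8 3 15 11 14))^(-1) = (1 9)(2 14 11 15 3 8)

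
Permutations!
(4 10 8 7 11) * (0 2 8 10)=(0 2 8 7 11 4)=[2, 1, 8, 3, 0, 5, 6, 11, 7, 9, 10, 4]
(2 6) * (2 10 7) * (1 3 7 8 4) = (1 3 7 2 6 10 8 4) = [0, 3, 6, 7, 1, 5, 10, 2, 4, 9, 8]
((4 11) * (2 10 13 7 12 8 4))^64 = (13)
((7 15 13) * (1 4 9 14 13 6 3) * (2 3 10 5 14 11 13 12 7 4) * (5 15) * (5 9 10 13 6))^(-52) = ((1 2 3)(4 10 15 5 14 12 7 9 11 6 13))^(-52) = (1 3 2)(4 5 7 6 10 14 9 13 15 12 11)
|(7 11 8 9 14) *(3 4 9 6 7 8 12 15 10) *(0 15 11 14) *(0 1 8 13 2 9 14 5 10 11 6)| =|(0 15 11 12 6 7 5 10 3 4 14 13 2 9 1 8)| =16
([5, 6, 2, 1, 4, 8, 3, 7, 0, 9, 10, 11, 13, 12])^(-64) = (13)(0 8 5)(1 3 6)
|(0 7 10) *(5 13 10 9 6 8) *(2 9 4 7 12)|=18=|(0 12 2 9 6 8 5 13 10)(4 7)|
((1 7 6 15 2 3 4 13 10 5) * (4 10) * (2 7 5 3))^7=(1 5)(3 10)(4 13)(6 15 7)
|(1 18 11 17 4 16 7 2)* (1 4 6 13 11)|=4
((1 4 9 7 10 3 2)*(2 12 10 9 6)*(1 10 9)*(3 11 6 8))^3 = (1 3 7 8 9 4 12)(2 6 11 10) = ((1 4 8 3 12 9 7)(2 10 11 6))^3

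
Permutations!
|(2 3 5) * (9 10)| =6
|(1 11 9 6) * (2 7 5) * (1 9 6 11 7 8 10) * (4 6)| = 12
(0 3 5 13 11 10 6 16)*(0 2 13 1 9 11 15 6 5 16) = (0 3 16 2 13 15 6)(1 9 11 10 5) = [3, 9, 13, 16, 4, 1, 0, 7, 8, 11, 5, 10, 12, 15, 14, 6, 2]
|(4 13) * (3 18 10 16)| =4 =|(3 18 10 16)(4 13)|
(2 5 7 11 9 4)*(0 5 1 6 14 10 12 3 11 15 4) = (0 5 7 15 4 2 1 6 14 10 12 3 11 9) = [5, 6, 1, 11, 2, 7, 14, 15, 8, 0, 12, 9, 3, 13, 10, 4]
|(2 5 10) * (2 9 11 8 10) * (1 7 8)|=|(1 7 8 10 9 11)(2 5)|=6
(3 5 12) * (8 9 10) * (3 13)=(3 5 12 13)(8 9 10)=[0, 1, 2, 5, 4, 12, 6, 7, 9, 10, 8, 11, 13, 3]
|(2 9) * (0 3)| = 2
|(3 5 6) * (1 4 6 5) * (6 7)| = 5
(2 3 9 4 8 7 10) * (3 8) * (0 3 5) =(0 3 9 4 5)(2 8 7 10) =[3, 1, 8, 9, 5, 0, 6, 10, 7, 4, 2]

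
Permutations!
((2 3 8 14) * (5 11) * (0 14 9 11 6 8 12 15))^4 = (0 12 2)(3 14 15)(5 11 9 8 6)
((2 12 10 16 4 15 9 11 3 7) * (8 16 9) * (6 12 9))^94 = (2 7 3 11 9)(4 8)(6 12 10)(15 16)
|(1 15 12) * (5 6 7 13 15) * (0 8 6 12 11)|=|(0 8 6 7 13 15 11)(1 5 12)|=21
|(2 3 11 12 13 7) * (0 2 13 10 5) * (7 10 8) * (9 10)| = 11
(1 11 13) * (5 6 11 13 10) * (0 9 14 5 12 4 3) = (0 9 14 5 6 11 10 12 4 3)(1 13) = [9, 13, 2, 0, 3, 6, 11, 7, 8, 14, 12, 10, 4, 1, 5]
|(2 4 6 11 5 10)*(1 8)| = |(1 8)(2 4 6 11 5 10)| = 6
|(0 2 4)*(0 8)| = |(0 2 4 8)| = 4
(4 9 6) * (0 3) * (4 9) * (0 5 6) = (0 3 5 6 9) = [3, 1, 2, 5, 4, 6, 9, 7, 8, 0]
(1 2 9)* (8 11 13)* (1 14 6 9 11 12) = (1 2 11 13 8 12)(6 9 14) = [0, 2, 11, 3, 4, 5, 9, 7, 12, 14, 10, 13, 1, 8, 6]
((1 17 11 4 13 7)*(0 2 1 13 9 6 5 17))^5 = ((0 2 1)(4 9 6 5 17 11)(7 13))^5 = (0 1 2)(4 11 17 5 6 9)(7 13)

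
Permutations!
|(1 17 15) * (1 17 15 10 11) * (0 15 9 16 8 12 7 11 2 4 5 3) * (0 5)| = 42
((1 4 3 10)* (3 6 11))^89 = (1 10 3 11 6 4)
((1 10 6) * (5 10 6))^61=(1 6)(5 10)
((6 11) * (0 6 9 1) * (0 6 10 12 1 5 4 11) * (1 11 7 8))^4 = (0 9 8 10 5 1 12 4 6 11 7)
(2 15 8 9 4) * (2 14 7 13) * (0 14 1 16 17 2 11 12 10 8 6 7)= [14, 16, 15, 3, 1, 5, 7, 13, 9, 4, 8, 12, 10, 11, 0, 6, 17, 2]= (0 14)(1 16 17 2 15 6 7 13 11 12 10 8 9 4)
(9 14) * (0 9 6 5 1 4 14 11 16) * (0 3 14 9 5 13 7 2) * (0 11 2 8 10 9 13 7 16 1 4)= (0 5 4 13 16 3 14 6 7 8 10 9 2 11 1)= [5, 0, 11, 14, 13, 4, 7, 8, 10, 2, 9, 1, 12, 16, 6, 15, 3]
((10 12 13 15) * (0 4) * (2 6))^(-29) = ((0 4)(2 6)(10 12 13 15))^(-29) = (0 4)(2 6)(10 15 13 12)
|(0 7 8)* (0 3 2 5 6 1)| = |(0 7 8 3 2 5 6 1)| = 8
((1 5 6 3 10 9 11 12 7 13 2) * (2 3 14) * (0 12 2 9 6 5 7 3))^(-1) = (0 13 7 1 2 11 9 14 6 10 3 12)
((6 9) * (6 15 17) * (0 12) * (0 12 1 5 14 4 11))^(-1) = (0 11 4 14 5 1)(6 17 15 9)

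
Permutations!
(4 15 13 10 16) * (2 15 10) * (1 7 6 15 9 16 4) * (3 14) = (1 7 6 15 13 2 9 16)(3 14)(4 10) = [0, 7, 9, 14, 10, 5, 15, 6, 8, 16, 4, 11, 12, 2, 3, 13, 1]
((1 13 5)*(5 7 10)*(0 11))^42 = ((0 11)(1 13 7 10 5))^42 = (1 7 5 13 10)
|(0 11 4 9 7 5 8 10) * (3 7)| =9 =|(0 11 4 9 3 7 5 8 10)|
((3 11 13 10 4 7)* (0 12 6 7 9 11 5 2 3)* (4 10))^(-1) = ((0 12 6 7)(2 3 5)(4 9 11 13))^(-1) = (0 7 6 12)(2 5 3)(4 13 11 9)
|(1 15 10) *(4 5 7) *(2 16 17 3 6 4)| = 24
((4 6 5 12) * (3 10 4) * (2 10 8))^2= ((2 10 4 6 5 12 3 8))^2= (2 4 5 3)(6 12 8 10)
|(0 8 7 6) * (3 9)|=|(0 8 7 6)(3 9)|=4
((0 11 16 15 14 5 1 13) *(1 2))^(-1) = ((0 11 16 15 14 5 2 1 13))^(-1) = (0 13 1 2 5 14 15 16 11)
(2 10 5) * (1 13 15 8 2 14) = [0, 13, 10, 3, 4, 14, 6, 7, 2, 9, 5, 11, 12, 15, 1, 8] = (1 13 15 8 2 10 5 14)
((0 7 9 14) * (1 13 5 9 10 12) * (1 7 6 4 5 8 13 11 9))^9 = ((0 6 4 5 1 11 9 14)(7 10 12)(8 13))^9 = (0 6 4 5 1 11 9 14)(8 13)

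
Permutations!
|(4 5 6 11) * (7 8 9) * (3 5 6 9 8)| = |(3 5 9 7)(4 6 11)| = 12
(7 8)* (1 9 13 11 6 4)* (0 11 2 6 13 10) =[11, 9, 6, 3, 1, 5, 4, 8, 7, 10, 0, 13, 12, 2] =(0 11 13 2 6 4 1 9 10)(7 8)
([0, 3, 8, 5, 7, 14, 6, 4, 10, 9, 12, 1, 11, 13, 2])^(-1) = (1 11 12 10 8 2 14 5 3)(4 7)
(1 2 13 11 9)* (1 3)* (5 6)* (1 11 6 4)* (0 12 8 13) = (0 12 8 13 6 5 4 1 2)(3 11 9) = [12, 2, 0, 11, 1, 4, 5, 7, 13, 3, 10, 9, 8, 6]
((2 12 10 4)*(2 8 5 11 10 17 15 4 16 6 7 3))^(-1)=((2 12 17 15 4 8 5 11 10 16 6 7 3))^(-1)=(2 3 7 6 16 10 11 5 8 4 15 17 12)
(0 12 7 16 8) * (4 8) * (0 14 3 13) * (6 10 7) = (0 12 6 10 7 16 4 8 14 3 13) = [12, 1, 2, 13, 8, 5, 10, 16, 14, 9, 7, 11, 6, 0, 3, 15, 4]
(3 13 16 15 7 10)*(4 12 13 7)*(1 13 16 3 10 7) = (1 13 3)(4 12 16 15) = [0, 13, 2, 1, 12, 5, 6, 7, 8, 9, 10, 11, 16, 3, 14, 4, 15]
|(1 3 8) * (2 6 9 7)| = |(1 3 8)(2 6 9 7)| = 12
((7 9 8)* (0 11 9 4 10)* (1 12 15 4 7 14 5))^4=(0 14 15 11 5 4 9 1 10 8 12)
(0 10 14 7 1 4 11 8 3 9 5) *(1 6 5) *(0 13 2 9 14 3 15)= (0 10 3 14 7 6 5 13 2 9 1 4 11 8 15)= [10, 4, 9, 14, 11, 13, 5, 6, 15, 1, 3, 8, 12, 2, 7, 0]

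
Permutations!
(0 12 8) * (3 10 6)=(0 12 8)(3 10 6)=[12, 1, 2, 10, 4, 5, 3, 7, 0, 9, 6, 11, 8]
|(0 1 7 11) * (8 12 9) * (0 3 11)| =|(0 1 7)(3 11)(8 12 9)| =6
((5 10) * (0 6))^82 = ((0 6)(5 10))^82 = (10)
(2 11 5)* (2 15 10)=[0, 1, 11, 3, 4, 15, 6, 7, 8, 9, 2, 5, 12, 13, 14, 10]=(2 11 5 15 10)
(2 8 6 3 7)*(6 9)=[0, 1, 8, 7, 4, 5, 3, 2, 9, 6]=(2 8 9 6 3 7)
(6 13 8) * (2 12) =[0, 1, 12, 3, 4, 5, 13, 7, 6, 9, 10, 11, 2, 8] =(2 12)(6 13 8)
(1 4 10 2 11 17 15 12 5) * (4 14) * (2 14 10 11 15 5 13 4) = [0, 10, 15, 3, 11, 1, 6, 7, 8, 9, 14, 17, 13, 4, 2, 12, 16, 5] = (1 10 14 2 15 12 13 4 11 17 5)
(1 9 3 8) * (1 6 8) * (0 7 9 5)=(0 7 9 3 1 5)(6 8)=[7, 5, 2, 1, 4, 0, 8, 9, 6, 3]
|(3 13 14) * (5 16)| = 6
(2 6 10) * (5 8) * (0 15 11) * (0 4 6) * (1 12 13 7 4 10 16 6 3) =(0 15 11 10 2)(1 12 13 7 4 3)(5 8)(6 16) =[15, 12, 0, 1, 3, 8, 16, 4, 5, 9, 2, 10, 13, 7, 14, 11, 6]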